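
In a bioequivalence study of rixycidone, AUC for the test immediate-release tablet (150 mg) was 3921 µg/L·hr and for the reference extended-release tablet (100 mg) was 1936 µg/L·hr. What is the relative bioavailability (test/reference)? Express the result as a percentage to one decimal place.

F_rel = (AUC_test/D_test) / (AUC_ref/D_ref)
      = (3921/150) / (1936/100)
      = 26.14 / 19.36 = 1.3502 = 135.02%

F_rel = 135.0%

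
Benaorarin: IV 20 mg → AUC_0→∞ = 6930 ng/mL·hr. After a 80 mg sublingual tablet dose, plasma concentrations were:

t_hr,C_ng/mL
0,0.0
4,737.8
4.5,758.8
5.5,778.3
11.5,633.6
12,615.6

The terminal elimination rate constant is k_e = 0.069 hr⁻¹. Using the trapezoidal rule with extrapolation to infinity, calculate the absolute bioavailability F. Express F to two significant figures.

Trapezoidal AUC_0→12 (sublingual tablet):
  [0→4]: (0.0+737.8)/2 × 4 = 1475.6
  [4→4.5]: (737.8+758.8)/2 × 0.5 = 374.15
  [4.5→5.5]: (758.8+778.3)/2 × 1 = 768.55
  [5.5→11.5]: (778.3+633.6)/2 × 6 = 4235.7
  [11.5→12]: (633.6+615.6)/2 × 0.5 = 312.3
  Sum = 7166.3 ng/mL·hr
Tail: C_last/k_e = 615.6/0.069 = 8921.739
AUC_0→∞ (sublingual tablet) = 7166.3 + 8921.739 = 16088.039 ng/mL·hr
F = (AUC_ev/D_ev)/(AUC_iv/D_iv) = (16088.039/80)/(6930/20) = 201.1/346.5 = 0.5804

F = 0.58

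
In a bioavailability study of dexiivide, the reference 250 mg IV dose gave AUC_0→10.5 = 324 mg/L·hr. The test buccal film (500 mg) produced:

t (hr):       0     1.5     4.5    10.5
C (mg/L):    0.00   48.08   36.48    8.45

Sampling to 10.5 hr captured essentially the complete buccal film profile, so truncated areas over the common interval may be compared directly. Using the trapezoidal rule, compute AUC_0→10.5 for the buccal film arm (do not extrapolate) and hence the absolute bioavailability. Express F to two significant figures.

Trapezoidal AUC_0→10.5 (buccal film):
  [0→1.5]: (0.00+48.08)/2 × 1.5 = 36.06
  [1.5→4.5]: (48.08+36.48)/2 × 3 = 126.84
  [4.5→10.5]: (36.48+8.45)/2 × 6 = 134.79
  Sum = 297.69 mg/L·hr
F = (AUC_ev/D_ev)/(AUC_iv/D_iv) = (297.69/500)/(324/250) = 0.59538/1.296 = 0.4594

F = 0.46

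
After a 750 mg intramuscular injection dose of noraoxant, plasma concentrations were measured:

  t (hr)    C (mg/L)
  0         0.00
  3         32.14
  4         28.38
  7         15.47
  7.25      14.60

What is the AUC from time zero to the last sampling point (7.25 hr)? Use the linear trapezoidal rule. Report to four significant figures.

Trapezoidal AUC_0→7.25:
  [0→3]: (0.00+32.14)/2 × 3 = 48.21
  [3→4]: (32.14+28.38)/2 × 1 = 30.26
  [4→7]: (28.38+15.47)/2 × 3 = 65.775
  [7→7.25]: (15.47+14.60)/2 × 0.25 = 3.75875
  Sum = 148.00375 mg/L·hr

AUC = 148.0 mg/L·hr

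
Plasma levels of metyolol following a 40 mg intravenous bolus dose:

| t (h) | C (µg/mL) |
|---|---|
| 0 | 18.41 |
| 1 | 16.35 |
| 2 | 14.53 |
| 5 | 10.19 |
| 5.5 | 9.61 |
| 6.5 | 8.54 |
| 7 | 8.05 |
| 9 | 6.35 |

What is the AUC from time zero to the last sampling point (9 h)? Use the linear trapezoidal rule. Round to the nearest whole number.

Trapezoidal AUC_0→9:
  [0→1]: (18.41+16.35)/2 × 1 = 17.38
  [1→2]: (16.35+14.53)/2 × 1 = 15.44
  [2→5]: (14.53+10.19)/2 × 3 = 37.08
  [5→5.5]: (10.19+9.61)/2 × 0.5 = 4.95
  [5.5→6.5]: (9.61+8.54)/2 × 1 = 9.075
  [6.5→7]: (8.54+8.05)/2 × 0.5 = 4.1475
  [7→9]: (8.05+6.35)/2 × 2 = 14.4
  Sum = 102.4725 µg/mL·h

AUC = 102 µg/mL·h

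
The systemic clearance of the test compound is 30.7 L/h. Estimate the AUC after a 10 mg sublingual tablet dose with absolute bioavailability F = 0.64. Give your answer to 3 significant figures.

AUC_0→∞ = F × Dose / CL
        = 0.64 × 10 / 30.7 = 0.208469 mg/L·h

AUC = 0.208 mg/L·h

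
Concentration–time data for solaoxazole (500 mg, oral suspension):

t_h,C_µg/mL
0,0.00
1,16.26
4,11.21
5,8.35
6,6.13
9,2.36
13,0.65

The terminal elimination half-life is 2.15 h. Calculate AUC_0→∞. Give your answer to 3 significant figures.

Trapezoidal AUC_0→13:
  [0→1]: (0.00+16.26)/2 × 1 = 8.13
  [1→4]: (16.26+11.21)/2 × 3 = 41.205
  [4→5]: (11.21+8.35)/2 × 1 = 9.78
  [5→6]: (8.35+6.13)/2 × 1 = 7.24
  [6→9]: (6.13+2.36)/2 × 3 = 12.735
  [9→13]: (2.36+0.65)/2 × 4 = 6.02
  Sum = 85.11 µg/mL·h
k_e = ln2 / t½ = 0.693147 / 2.15 = 0.3224 h^-1
Extrapolated tail: C_last / k_e = 0.65 / 0.3224 = 2.016
AUC_0→∞ = 85.11 + 2.016 = 87.126 µg/mL·h

AUC = 87.1 µg/mL·h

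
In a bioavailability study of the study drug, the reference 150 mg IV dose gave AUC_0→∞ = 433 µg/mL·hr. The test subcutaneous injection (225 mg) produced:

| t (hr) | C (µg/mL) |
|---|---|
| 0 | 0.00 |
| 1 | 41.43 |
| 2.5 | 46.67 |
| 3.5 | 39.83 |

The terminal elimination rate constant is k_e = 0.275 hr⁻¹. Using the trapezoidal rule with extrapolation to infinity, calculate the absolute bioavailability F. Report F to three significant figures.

Trapezoidal AUC_0→3.5 (subcutaneous injection):
  [0→1]: (0.00+41.43)/2 × 1 = 20.715
  [1→2.5]: (41.43+46.67)/2 × 1.5 = 66.075
  [2.5→3.5]: (46.67+39.83)/2 × 1 = 43.25
  Sum = 130.04 µg/mL·hr
Tail: C_last/k_e = 39.83/0.275 = 144.836
AUC_0→∞ (subcutaneous injection) = 130.04 + 144.836 = 274.876 µg/mL·hr
F = (AUC_ev/D_ev)/(AUC_iv/D_iv) = (274.876/225)/(433/150) = 1.22167/2.88667 = 0.4232

F = 0.423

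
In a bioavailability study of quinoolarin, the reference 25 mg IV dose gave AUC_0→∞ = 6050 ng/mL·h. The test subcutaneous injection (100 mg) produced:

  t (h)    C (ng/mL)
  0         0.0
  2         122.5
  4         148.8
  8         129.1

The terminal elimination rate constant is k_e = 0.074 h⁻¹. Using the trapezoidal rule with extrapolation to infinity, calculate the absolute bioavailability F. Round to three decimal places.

Trapezoidal AUC_0→8 (subcutaneous injection):
  [0→2]: (0.0+122.5)/2 × 2 = 122.5
  [2→4]: (122.5+148.8)/2 × 2 = 271.3
  [4→8]: (148.8+129.1)/2 × 4 = 555.8
  Sum = 949.6 ng/mL·h
Tail: C_last/k_e = 129.1/0.074 = 1744.595
AUC_0→∞ (subcutaneous injection) = 949.6 + 1744.595 = 2694.195 ng/mL·h
F = (AUC_ev/D_ev)/(AUC_iv/D_iv) = (2694.195/100)/(6050/25) = 26.94195/242 = 0.1113

F = 0.111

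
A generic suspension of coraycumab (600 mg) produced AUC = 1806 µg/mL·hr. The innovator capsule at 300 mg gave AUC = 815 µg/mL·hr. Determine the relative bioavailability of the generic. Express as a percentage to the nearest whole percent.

F_rel = (AUC_test/D_test) / (AUC_ref/D_ref)
      = (1806/600) / (815/300)
      = 3.01 / 2.71667 = 1.1080 = 110.80%

F_rel = 111%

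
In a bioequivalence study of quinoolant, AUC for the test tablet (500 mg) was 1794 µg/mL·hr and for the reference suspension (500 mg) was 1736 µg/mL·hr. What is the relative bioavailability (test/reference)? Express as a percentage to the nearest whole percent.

F_rel = (AUC_test/D_test) / (AUC_ref/D_ref)
      = (1794/500) / (1736/500)
      = 3.588 / 3.472 = 1.0334 = 103.34%

F_rel = 103%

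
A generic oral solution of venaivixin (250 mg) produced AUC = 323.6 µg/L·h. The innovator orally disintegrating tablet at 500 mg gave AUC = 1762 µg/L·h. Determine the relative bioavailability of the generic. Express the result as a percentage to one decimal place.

F_rel = 36.7%

F_rel = (AUC_test/D_test) / (AUC_ref/D_ref)
      = (323.6/250) / (1762/500)
      = 1.2944 / 3.524 = 0.3673 = 36.73%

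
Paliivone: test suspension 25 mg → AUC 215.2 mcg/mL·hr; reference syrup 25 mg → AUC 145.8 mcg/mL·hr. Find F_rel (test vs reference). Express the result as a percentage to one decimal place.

F_rel = 147.6%

F_rel = (AUC_test/D_test) / (AUC_ref/D_ref)
      = (215.2/25) / (145.8/25)
      = 8.608 / 5.832 = 1.4760 = 147.60%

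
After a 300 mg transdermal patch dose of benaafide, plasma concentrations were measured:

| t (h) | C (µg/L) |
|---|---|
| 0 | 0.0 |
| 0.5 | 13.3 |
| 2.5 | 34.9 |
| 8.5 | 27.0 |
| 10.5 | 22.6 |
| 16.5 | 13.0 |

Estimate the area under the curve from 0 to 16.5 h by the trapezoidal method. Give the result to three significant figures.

Trapezoidal AUC_0→16.5:
  [0→0.5]: (0.0+13.3)/2 × 0.5 = 3.325
  [0.5→2.5]: (13.3+34.9)/2 × 2 = 48.2
  [2.5→8.5]: (34.9+27.0)/2 × 6 = 185.7
  [8.5→10.5]: (27.0+22.6)/2 × 2 = 49.6
  [10.5→16.5]: (22.6+13.0)/2 × 6 = 106.8
  Sum = 393.625 µg/L·h

AUC = 394 µg/L·h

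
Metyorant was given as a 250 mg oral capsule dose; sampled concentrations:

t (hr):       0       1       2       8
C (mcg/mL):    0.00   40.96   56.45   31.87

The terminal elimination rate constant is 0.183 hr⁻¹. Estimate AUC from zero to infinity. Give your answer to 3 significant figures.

AUC = 508 mcg/mL·hr

Trapezoidal AUC_0→8:
  [0→1]: (0.00+40.96)/2 × 1 = 20.48
  [1→2]: (40.96+56.45)/2 × 1 = 48.705
  [2→8]: (56.45+31.87)/2 × 6 = 264.96
  Sum = 334.145 mcg/mL·hr
Extrapolated tail: C_last / k_e = 31.87 / 0.183 = 174.153
AUC_0→∞ = 334.145 + 174.153 = 508.298 mcg/mL·hr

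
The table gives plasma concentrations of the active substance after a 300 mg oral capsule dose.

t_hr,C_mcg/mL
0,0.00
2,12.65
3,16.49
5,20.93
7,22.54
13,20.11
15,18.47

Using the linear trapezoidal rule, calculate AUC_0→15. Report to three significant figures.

Trapezoidal AUC_0→15:
  [0→2]: (0.00+12.65)/2 × 2 = 12.65
  [2→3]: (12.65+16.49)/2 × 1 = 14.57
  [3→5]: (16.49+20.93)/2 × 2 = 37.42
  [5→7]: (20.93+22.54)/2 × 2 = 43.47
  [7→13]: (22.54+20.11)/2 × 6 = 127.95
  [13→15]: (20.11+18.47)/2 × 2 = 38.58
  Sum = 274.64 mcg/mL·hr

AUC = 275 mcg/mL·hr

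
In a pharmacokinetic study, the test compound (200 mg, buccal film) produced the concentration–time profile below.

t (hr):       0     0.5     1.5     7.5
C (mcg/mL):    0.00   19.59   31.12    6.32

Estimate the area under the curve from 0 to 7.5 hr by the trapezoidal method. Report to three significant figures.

Trapezoidal AUC_0→7.5:
  [0→0.5]: (0.00+19.59)/2 × 0.5 = 4.8975
  [0.5→1.5]: (19.59+31.12)/2 × 1 = 25.355
  [1.5→7.5]: (31.12+6.32)/2 × 6 = 112.32
  Sum = 142.5725 mcg/mL·hr

AUC = 143 mcg/mL·hr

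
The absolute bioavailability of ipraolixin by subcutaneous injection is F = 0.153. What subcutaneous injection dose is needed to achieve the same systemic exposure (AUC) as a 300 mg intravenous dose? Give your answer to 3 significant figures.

D_subcutaneous = 1960 mg

For equal systemic exposure: F × D_ev = D_iv
D_ev = D_iv / F = 300 / 0.153 = 1960.78 mg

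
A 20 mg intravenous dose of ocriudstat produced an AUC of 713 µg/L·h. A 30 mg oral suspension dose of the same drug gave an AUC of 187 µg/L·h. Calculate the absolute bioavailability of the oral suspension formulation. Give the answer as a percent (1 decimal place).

F = (AUC_ev / D_ev) / (AUC_iv / D_iv)
  = (187/30) / (713/20)
  = 6.23333 / 35.65 = 0.1748
  = 17.48%

F = 17.5%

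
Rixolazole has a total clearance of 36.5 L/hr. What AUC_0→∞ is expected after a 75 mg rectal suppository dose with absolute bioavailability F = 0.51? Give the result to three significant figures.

AUC = 1.05 mg/L·hr

AUC_0→∞ = F × Dose / CL
        = 0.51 × 75 / 36.5 = 1.04795 mg/L·hr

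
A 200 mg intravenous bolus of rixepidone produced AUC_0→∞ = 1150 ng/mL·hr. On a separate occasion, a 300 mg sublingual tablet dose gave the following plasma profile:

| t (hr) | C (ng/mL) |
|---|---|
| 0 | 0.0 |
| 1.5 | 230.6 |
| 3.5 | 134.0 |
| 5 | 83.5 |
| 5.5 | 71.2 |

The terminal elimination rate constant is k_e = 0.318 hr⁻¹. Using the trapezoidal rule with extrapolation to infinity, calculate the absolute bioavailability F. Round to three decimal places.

F = 0.558

Trapezoidal AUC_0→5.5 (sublingual tablet):
  [0→1.5]: (0.0+230.6)/2 × 1.5 = 172.95
  [1.5→3.5]: (230.6+134.0)/2 × 2 = 364.6
  [3.5→5]: (134.0+83.5)/2 × 1.5 = 163.125
  [5→5.5]: (83.5+71.2)/2 × 0.5 = 38.675
  Sum = 739.35 ng/mL·hr
Tail: C_last/k_e = 71.2/0.318 = 223.899
AUC_0→∞ (sublingual tablet) = 739.35 + 223.899 = 963.249 ng/mL·hr
F = (AUC_ev/D_ev)/(AUC_iv/D_iv) = (963.249/300)/(1150/200) = 3.21083/5.75 = 0.5584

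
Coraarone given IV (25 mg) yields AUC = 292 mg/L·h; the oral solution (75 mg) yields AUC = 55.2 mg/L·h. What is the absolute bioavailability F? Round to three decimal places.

F = 0.063

F = (AUC_ev / D_ev) / (AUC_iv / D_iv)
  = (55.2/75) / (292/25)
  = 0.736 / 11.68 = 0.0630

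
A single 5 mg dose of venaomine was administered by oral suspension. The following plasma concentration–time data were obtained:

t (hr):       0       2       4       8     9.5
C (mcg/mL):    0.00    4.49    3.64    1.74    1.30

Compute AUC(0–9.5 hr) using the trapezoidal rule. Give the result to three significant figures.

AUC = 25.7 mcg/mL·hr

Trapezoidal AUC_0→9.5:
  [0→2]: (0.00+4.49)/2 × 2 = 4.49
  [2→4]: (4.49+3.64)/2 × 2 = 8.13
  [4→8]: (3.64+1.74)/2 × 4 = 10.76
  [8→9.5]: (1.74+1.30)/2 × 1.5 = 2.28
  Sum = 25.66 mcg/mL·hr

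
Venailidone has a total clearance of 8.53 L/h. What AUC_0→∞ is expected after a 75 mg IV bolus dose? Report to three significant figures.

AUC = 8.79 mg/L·h

AUC_0→∞ = Dose_iv / CL
        = 75 / 8.53 = 8.7925 mg/L·h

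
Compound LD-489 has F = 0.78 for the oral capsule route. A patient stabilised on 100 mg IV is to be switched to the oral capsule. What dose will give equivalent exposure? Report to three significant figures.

For equal systemic exposure: F × D_ev = D_iv
D_ev = D_iv / F = 100 / 0.78 = 128.205 mg

D_oral = 128 mg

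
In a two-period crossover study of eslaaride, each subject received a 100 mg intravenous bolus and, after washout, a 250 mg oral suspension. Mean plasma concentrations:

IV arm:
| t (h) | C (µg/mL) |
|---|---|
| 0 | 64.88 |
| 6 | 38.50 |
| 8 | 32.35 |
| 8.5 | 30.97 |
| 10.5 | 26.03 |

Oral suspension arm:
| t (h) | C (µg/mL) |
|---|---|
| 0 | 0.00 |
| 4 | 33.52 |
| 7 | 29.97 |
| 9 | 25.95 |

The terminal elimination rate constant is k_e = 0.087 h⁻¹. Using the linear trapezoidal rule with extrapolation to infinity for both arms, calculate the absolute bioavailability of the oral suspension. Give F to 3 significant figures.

Trapezoidal AUC_0→10.5 (IV):
  [0→6]: (64.88+38.50)/2 × 6 = 310.14
  [6→8]: (38.50+32.35)/2 × 2 = 70.85
  [8→8.5]: (32.35+30.97)/2 × 0.5 = 15.83
  [8.5→10.5]: (30.97+26.03)/2 × 2 = 57.0
  Sum = 453.82 µg/mL·h
IV tail: 26.03/0.087 = 299.195; AUC_iv,0→∞ = 453.82 + 299.195 = 753.015 µg/mL·h
Trapezoidal AUC_0→9 (oral suspension):
  [0→4]: (0.00+33.52)/2 × 4 = 67.04
  [4→7]: (33.52+29.97)/2 × 3 = 95.235
  [7→9]: (29.97+25.95)/2 × 2 = 55.92
  Sum = 218.195 µg/mL·h
oral suspension tail: 25.95/0.087 = 298.276; AUC_ev,0→∞ = 218.195 + 298.276 = 516.471 µg/mL·h
F = (AUC_ev/D_ev)/(AUC_iv/D_iv) = (516.471/250)/(753.015/100) = 2.065884/7.53015 = 0.2743

F = 0.274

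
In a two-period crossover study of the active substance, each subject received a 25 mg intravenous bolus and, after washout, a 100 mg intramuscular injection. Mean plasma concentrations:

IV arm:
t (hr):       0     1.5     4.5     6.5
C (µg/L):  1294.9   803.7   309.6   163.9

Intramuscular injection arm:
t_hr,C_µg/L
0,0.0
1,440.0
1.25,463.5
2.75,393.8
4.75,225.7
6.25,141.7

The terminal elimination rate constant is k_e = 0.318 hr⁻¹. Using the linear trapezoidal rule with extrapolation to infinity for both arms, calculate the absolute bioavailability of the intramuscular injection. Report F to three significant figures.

Trapezoidal AUC_0→6.5 (IV):
  [0→1.5]: (1294.9+803.7)/2 × 1.5 = 1573.95
  [1.5→4.5]: (803.7+309.6)/2 × 3 = 1669.95
  [4.5→6.5]: (309.6+163.9)/2 × 2 = 473.5
  Sum = 3717.4 µg/L·hr
IV tail: 163.9/0.318 = 515.409; AUC_iv,0→∞ = 3717.4 + 515.409 = 4232.809 µg/L·hr
Trapezoidal AUC_0→6.25 (intramuscular injection):
  [0→1]: (0.0+440.0)/2 × 1 = 220.0
  [1→1.25]: (440.0+463.5)/2 × 0.25 = 112.9375
  [1.25→2.75]: (463.5+393.8)/2 × 1.5 = 642.975
  [2.75→4.75]: (393.8+225.7)/2 × 2 = 619.5
  [4.75→6.25]: (225.7+141.7)/2 × 1.5 = 275.55
  Sum = 1870.9625 µg/L·hr
intramuscular injection tail: 141.7/0.318 = 445.597; AUC_ev,0→∞ = 1870.9625 + 445.597 = 2316.5595 µg/L·hr
F = (AUC_ev/D_ev)/(AUC_iv/D_iv) = (2316.5595/100)/(4232.809/25) = 23.165595/169.31236 = 0.1368

F = 0.137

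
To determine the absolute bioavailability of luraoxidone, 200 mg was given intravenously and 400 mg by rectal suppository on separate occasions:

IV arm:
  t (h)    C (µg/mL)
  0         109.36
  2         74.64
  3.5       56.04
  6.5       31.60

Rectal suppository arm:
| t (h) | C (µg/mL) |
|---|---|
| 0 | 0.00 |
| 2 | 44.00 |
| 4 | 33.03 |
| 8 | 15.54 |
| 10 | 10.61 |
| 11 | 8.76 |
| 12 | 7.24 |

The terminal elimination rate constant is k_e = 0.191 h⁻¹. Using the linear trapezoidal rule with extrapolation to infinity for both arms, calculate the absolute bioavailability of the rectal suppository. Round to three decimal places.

F = 0.259

Trapezoidal AUC_0→6.5 (IV):
  [0→2]: (109.36+74.64)/2 × 2 = 184.0
  [2→3.5]: (74.64+56.04)/2 × 1.5 = 98.01
  [3.5→6.5]: (56.04+31.60)/2 × 3 = 131.46
  Sum = 413.47 µg/mL·h
IV tail: 31.60/0.191 = 165.445; AUC_iv,0→∞ = 413.47 + 165.445 = 578.915 µg/mL·h
Trapezoidal AUC_0→12 (rectal suppository):
  [0→2]: (0.00+44.00)/2 × 2 = 44.0
  [2→4]: (44.00+33.03)/2 × 2 = 77.03
  [4→8]: (33.03+15.54)/2 × 4 = 97.14
  [8→10]: (15.54+10.61)/2 × 2 = 26.15
  [10→11]: (10.61+8.76)/2 × 1 = 9.685
  [11→12]: (8.76+7.24)/2 × 1 = 8.0
  Sum = 262.005 µg/mL·h
rectal suppository tail: 7.24/0.191 = 37.906; AUC_ev,0→∞ = 262.005 + 37.906 = 299.911 µg/mL·h
F = (AUC_ev/D_ev)/(AUC_iv/D_iv) = (299.911/400)/(578.915/200) = 0.7497775/2.894575 = 0.2590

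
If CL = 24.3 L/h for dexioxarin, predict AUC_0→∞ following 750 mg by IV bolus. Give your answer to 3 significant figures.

AUC_0→∞ = Dose_iv / CL
        = 750 / 24.3 = 30.8642 mg/L·h

AUC = 30.9 mg/L·h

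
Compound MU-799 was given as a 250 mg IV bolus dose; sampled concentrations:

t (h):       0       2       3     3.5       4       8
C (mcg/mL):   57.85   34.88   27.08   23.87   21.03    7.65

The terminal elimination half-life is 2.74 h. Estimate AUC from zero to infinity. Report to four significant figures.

AUC = 235.3 mcg/mL·h

Trapezoidal AUC_0→8:
  [0→2]: (57.85+34.88)/2 × 2 = 92.73
  [2→3]: (34.88+27.08)/2 × 1 = 30.98
  [3→3.5]: (27.08+23.87)/2 × 0.5 = 12.7375
  [3.5→4]: (23.87+21.03)/2 × 0.5 = 11.225
  [4→8]: (21.03+7.65)/2 × 4 = 57.36
  Sum = 205.0325 mcg/mL·h
k_e = ln2 / t½ = 0.693147 / 2.74 = 0.2530 h^-1
Extrapolated tail: C_last / k_e = 7.65 / 0.253 = 30.237
AUC_0→∞ = 205.0325 + 30.237 = 235.2695 mcg/mL·h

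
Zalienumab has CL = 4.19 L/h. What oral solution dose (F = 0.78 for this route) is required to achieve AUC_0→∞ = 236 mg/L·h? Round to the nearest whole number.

Dose = CL × AUC_0→∞ / F
     = 4.19 × 236 / 0.78 = 1267.74 mg

Dose = 1268 mg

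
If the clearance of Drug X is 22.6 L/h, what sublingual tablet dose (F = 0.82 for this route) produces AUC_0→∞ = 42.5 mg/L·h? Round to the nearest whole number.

Dose = CL × AUC_0→∞ / F
     = 22.6 × 42.5 / 0.82 = 1171.34 mg

Dose = 1171 mg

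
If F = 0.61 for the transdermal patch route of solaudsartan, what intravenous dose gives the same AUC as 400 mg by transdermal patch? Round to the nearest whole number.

D_iv = 244 mg

Systemic exposure from an extravascular dose = F × D_ev, so the equivalent IV dose is F × D_ev.
D_iv = F × D_ev = 0.61 × 400 = 244 mg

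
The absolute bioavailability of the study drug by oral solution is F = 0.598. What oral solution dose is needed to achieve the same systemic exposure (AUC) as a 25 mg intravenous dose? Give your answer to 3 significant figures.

For equal systemic exposure: F × D_ev = D_iv
D_ev = D_iv / F = 25 / 0.598 = 41.806 mg

D_oral = 41.8 mg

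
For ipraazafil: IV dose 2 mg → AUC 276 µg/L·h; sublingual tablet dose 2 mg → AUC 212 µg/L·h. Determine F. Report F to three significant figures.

F = (AUC_ev / D_ev) / (AUC_iv / D_iv)
  = (212/2) / (276/2)
  = 106 / 138 = 0.7681

F = 0.768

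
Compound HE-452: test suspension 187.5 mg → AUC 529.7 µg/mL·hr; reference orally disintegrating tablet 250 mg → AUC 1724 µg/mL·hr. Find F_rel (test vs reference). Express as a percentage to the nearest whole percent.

F_rel = 41%

F_rel = (AUC_test/D_test) / (AUC_ref/D_ref)
      = (529.7/187.5) / (1724/250)
      = 2.82507 / 6.896 = 0.4097 = 40.97%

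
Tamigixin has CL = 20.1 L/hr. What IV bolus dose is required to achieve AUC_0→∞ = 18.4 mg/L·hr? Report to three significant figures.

Dose = 370 mg

Dose_iv = CL × AUC_0→∞
     = 20.1 × 18.4 = 369.84 mg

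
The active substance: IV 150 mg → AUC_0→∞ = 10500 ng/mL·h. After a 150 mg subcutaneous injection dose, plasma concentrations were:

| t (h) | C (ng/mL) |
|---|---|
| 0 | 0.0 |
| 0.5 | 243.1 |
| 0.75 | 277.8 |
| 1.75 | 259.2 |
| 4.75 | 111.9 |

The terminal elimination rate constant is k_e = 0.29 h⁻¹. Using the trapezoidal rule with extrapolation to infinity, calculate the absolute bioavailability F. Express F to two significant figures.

F = 0.13

Trapezoidal AUC_0→4.75 (subcutaneous injection):
  [0→0.5]: (0.0+243.1)/2 × 0.5 = 60.775
  [0.5→0.75]: (243.1+277.8)/2 × 0.25 = 65.1125
  [0.75→1.75]: (277.8+259.2)/2 × 1 = 268.5
  [1.75→4.75]: (259.2+111.9)/2 × 3 = 556.65
  Sum = 951.0375 ng/mL·h
Tail: C_last/k_e = 111.9/0.29 = 385.862
AUC_0→∞ (subcutaneous injection) = 951.0375 + 385.862 = 1336.8995 ng/mL·h
F = (AUC_ev/D_ev)/(AUC_iv/D_iv) = (1336.8995/150)/(10500/150) = 8.91266/70 = 0.1273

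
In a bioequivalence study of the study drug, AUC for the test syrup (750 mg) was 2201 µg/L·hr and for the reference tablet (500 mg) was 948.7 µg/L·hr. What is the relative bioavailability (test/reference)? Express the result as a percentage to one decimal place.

F_rel = 154.7%

F_rel = (AUC_test/D_test) / (AUC_ref/D_ref)
      = (2201/750) / (948.7/500)
      = 2.93467 / 1.8974 = 1.5467 = 154.67%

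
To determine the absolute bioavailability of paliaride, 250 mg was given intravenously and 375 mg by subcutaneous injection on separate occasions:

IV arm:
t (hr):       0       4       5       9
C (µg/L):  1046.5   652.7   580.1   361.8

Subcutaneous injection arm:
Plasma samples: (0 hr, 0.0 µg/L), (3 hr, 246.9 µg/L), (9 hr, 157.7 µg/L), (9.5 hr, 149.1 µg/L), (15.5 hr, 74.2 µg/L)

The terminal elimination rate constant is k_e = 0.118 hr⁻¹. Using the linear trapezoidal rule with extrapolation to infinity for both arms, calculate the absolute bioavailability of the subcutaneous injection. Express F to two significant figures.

F = 0.22

Trapezoidal AUC_0→9 (IV):
  [0→4]: (1046.5+652.7)/2 × 4 = 3398.4
  [4→5]: (652.7+580.1)/2 × 1 = 616.4
  [5→9]: (580.1+361.8)/2 × 4 = 1883.8
  Sum = 5898.6 µg/L·hr
IV tail: 361.8/0.118 = 3066.102; AUC_iv,0→∞ = 5898.6 + 3066.102 = 8964.702 µg/L·hr
Trapezoidal AUC_0→15.5 (subcutaneous injection):
  [0→3]: (0.0+246.9)/2 × 3 = 370.35
  [3→9]: (246.9+157.7)/2 × 6 = 1213.8
  [9→9.5]: (157.7+149.1)/2 × 0.5 = 76.7
  [9.5→15.5]: (149.1+74.2)/2 × 6 = 669.9
  Sum = 2330.75 µg/L·hr
subcutaneous injection tail: 74.2/0.118 = 628.814; AUC_ev,0→∞ = 2330.75 + 628.814 = 2959.564 µg/L·hr
F = (AUC_ev/D_ev)/(AUC_iv/D_iv) = (2959.564/375)/(8964.702/250) = 7.89217/35.858808 = 0.2201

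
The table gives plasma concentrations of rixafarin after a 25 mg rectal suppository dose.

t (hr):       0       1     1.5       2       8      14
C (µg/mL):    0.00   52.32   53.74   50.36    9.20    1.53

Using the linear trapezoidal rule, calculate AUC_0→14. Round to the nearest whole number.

Trapezoidal AUC_0→14:
  [0→1]: (0.00+52.32)/2 × 1 = 26.16
  [1→1.5]: (52.32+53.74)/2 × 0.5 = 26.515
  [1.5→2]: (53.74+50.36)/2 × 0.5 = 26.025
  [2→8]: (50.36+9.20)/2 × 6 = 178.68
  [8→14]: (9.20+1.53)/2 × 6 = 32.19
  Sum = 289.57 µg/mL·hr

AUC = 290 µg/mL·hr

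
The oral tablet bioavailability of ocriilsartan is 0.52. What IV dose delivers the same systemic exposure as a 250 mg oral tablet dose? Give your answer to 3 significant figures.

D_iv = 130 mg

Systemic exposure from an extravascular dose = F × D_ev, so the equivalent IV dose is F × D_ev.
D_iv = F × D_ev = 0.52 × 250 = 130 mg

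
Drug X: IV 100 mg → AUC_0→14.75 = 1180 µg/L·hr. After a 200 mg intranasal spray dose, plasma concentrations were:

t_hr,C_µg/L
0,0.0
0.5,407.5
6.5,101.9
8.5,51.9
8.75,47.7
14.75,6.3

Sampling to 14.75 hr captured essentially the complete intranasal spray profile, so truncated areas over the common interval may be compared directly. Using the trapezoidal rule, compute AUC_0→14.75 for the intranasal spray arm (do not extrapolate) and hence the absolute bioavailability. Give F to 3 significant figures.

Trapezoidal AUC_0→14.75 (intranasal spray):
  [0→0.5]: (0.0+407.5)/2 × 0.5 = 101.875
  [0.5→6.5]: (407.5+101.9)/2 × 6 = 1528.2
  [6.5→8.5]: (101.9+51.9)/2 × 2 = 153.8
  [8.5→8.75]: (51.9+47.7)/2 × 0.25 = 12.45
  [8.75→14.75]: (47.7+6.3)/2 × 6 = 162.0
  Sum = 1958.325 µg/L·hr
F = (AUC_ev/D_ev)/(AUC_iv/D_iv) = (1958.325/200)/(1180/100) = 9.791625/11.8 = 0.8298

F = 0.830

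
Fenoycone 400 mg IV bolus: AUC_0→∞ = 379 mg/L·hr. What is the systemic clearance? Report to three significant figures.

CL = Dose_iv / AUC_0→∞
   = 400 / 379 = 1.05541 L/hr

CL = 1.06 L/hr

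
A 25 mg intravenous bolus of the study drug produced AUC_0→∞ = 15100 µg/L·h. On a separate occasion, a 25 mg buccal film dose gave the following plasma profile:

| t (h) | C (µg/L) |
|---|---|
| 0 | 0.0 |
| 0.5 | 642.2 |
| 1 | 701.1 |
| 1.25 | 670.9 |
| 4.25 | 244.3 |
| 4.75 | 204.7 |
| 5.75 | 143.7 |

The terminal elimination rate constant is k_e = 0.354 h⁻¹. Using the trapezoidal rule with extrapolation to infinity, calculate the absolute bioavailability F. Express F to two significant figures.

Trapezoidal AUC_0→5.75 (buccal film):
  [0→0.5]: (0.0+642.2)/2 × 0.5 = 160.55
  [0.5→1]: (642.2+701.1)/2 × 0.5 = 335.825
  [1→1.25]: (701.1+670.9)/2 × 0.25 = 171.5
  [1.25→4.25]: (670.9+244.3)/2 × 3 = 1372.8
  [4.25→4.75]: (244.3+204.7)/2 × 0.5 = 112.25
  [4.75→5.75]: (204.7+143.7)/2 × 1 = 174.2
  Sum = 2327.125 µg/L·h
Tail: C_last/k_e = 143.7/0.354 = 405.932
AUC_0→∞ (buccal film) = 2327.125 + 405.932 = 2733.057 µg/L·h
F = (AUC_ev/D_ev)/(AUC_iv/D_iv) = (2733.057/25)/(15100/25) = 109.32228/604 = 0.1810

F = 0.18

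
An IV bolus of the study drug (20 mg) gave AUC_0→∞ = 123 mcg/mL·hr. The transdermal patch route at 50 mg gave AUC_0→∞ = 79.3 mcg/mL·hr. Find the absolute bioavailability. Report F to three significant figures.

F = 0.258

F = (AUC_ev / D_ev) / (AUC_iv / D_iv)
  = (79.3/50) / (123/20)
  = 1.586 / 6.15 = 0.2579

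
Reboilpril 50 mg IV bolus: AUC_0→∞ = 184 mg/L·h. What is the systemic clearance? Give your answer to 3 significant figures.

CL = Dose_iv / AUC_0→∞
   = 50 / 184 = 0.271739 L/h

CL = 0.272 L/h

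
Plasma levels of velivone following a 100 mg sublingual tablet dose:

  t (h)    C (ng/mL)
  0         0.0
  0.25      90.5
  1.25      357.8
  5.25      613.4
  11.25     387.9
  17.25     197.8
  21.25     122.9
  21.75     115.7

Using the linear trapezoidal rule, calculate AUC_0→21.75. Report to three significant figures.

Trapezoidal AUC_0→21.75:
  [0→0.25]: (0.0+90.5)/2 × 0.25 = 11.3125
  [0.25→1.25]: (90.5+357.8)/2 × 1 = 224.15
  [1.25→5.25]: (357.8+613.4)/2 × 4 = 1942.4
  [5.25→11.25]: (613.4+387.9)/2 × 6 = 3003.9
  [11.25→17.25]: (387.9+197.8)/2 × 6 = 1757.1
  [17.25→21.25]: (197.8+122.9)/2 × 4 = 641.4
  [21.25→21.75]: (122.9+115.7)/2 × 0.5 = 59.65
  Sum = 7639.9125 ng/mL·h

AUC = 7640 ng/mL·h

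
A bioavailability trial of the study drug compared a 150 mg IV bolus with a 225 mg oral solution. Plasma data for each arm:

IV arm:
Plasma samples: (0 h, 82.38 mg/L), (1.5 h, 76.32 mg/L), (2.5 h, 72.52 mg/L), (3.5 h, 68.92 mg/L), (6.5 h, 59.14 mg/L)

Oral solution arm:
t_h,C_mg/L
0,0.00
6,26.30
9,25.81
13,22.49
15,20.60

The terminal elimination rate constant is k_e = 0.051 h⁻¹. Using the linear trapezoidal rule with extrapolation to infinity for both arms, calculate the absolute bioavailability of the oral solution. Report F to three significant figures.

F = 0.289

Trapezoidal AUC_0→6.5 (IV):
  [0→1.5]: (82.38+76.32)/2 × 1.5 = 119.025
  [1.5→2.5]: (76.32+72.52)/2 × 1 = 74.42
  [2.5→3.5]: (72.52+68.92)/2 × 1 = 70.72
  [3.5→6.5]: (68.92+59.14)/2 × 3 = 192.09
  Sum = 456.255 mg/L·h
IV tail: 59.14/0.051 = 1159.608; AUC_iv,0→∞ = 456.255 + 1159.608 = 1615.863 mg/L·h
Trapezoidal AUC_0→15 (oral solution):
  [0→6]: (0.00+26.30)/2 × 6 = 78.9
  [6→9]: (26.30+25.81)/2 × 3 = 78.165
  [9→13]: (25.81+22.49)/2 × 4 = 96.6
  [13→15]: (22.49+20.60)/2 × 2 = 43.09
  Sum = 296.755 mg/L·h
oral solution tail: 20.60/0.051 = 403.922; AUC_ev,0→∞ = 296.755 + 403.922 = 700.677 mg/L·h
F = (AUC_ev/D_ev)/(AUC_iv/D_iv) = (700.677/225)/(1615.863/150) = 3.11412/10.77242 = 0.2891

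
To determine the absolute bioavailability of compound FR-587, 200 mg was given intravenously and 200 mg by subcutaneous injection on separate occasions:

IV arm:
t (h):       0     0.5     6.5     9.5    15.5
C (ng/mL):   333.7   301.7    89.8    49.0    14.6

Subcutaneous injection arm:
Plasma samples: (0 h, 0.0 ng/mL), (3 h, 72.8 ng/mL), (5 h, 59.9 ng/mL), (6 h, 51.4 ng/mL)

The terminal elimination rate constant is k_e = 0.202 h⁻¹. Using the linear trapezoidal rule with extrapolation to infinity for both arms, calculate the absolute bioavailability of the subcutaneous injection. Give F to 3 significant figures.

F = 0.306

Trapezoidal AUC_0→15.5 (IV):
  [0→0.5]: (333.7+301.7)/2 × 0.5 = 158.85
  [0.5→6.5]: (301.7+89.8)/2 × 6 = 1174.5
  [6.5→9.5]: (89.8+49.0)/2 × 3 = 208.2
  [9.5→15.5]: (49.0+14.6)/2 × 6 = 190.8
  Sum = 1732.35 ng/mL·h
IV tail: 14.6/0.202 = 72.277; AUC_iv,0→∞ = 1732.35 + 72.277 = 1804.627 ng/mL·h
Trapezoidal AUC_0→6 (subcutaneous injection):
  [0→3]: (0.0+72.8)/2 × 3 = 109.2
  [3→5]: (72.8+59.9)/2 × 2 = 132.7
  [5→6]: (59.9+51.4)/2 × 1 = 55.65
  Sum = 297.55 ng/mL·h
subcutaneous injection tail: 51.4/0.202 = 254.455; AUC_ev,0→∞ = 297.55 + 254.455 = 552.005 ng/mL·h
F = (AUC_ev/D_ev)/(AUC_iv/D_iv) = (552.005/200)/(1804.627/200) = 2.760025/9.023135 = 0.3059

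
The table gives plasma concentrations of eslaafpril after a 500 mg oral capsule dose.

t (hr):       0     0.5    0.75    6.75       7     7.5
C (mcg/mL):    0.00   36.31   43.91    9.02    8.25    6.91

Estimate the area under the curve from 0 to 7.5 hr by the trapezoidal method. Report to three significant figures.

AUC = 184 mcg/mL·hr

Trapezoidal AUC_0→7.5:
  [0→0.5]: (0.00+36.31)/2 × 0.5 = 9.0775
  [0.5→0.75]: (36.31+43.91)/2 × 0.25 = 10.0275
  [0.75→6.75]: (43.91+9.02)/2 × 6 = 158.79
  [6.75→7]: (9.02+8.25)/2 × 0.25 = 2.15875
  [7→7.5]: (8.25+6.91)/2 × 0.5 = 3.79
  Sum = 183.84375 mcg/mL·hr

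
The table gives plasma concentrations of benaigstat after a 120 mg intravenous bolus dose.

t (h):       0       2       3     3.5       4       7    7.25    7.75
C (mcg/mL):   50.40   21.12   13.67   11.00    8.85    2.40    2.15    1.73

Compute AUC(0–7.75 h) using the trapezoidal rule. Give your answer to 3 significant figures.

Trapezoidal AUC_0→7.75:
  [0→2]: (50.40+21.12)/2 × 2 = 71.52
  [2→3]: (21.12+13.67)/2 × 1 = 17.395
  [3→3.5]: (13.67+11.00)/2 × 0.5 = 6.1675
  [3.5→4]: (11.00+8.85)/2 × 0.5 = 4.9625
  [4→7]: (8.85+2.40)/2 × 3 = 16.875
  [7→7.25]: (2.40+2.15)/2 × 0.25 = 0.56875
  [7.25→7.75]: (2.15+1.73)/2 × 0.5 = 0.97
  Sum = 118.45875 mcg/mL·h

AUC = 118 mcg/mL·h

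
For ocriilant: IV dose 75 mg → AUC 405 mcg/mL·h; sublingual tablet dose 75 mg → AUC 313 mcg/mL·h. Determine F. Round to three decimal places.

F = 0.773

F = (AUC_ev / D_ev) / (AUC_iv / D_iv)
  = (313/75) / (405/75)
  = 4.17333 / 5.4 = 0.7728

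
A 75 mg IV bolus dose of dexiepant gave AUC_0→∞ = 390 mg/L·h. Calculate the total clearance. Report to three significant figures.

CL = Dose_iv / AUC_0→∞
   = 75 / 390 = 0.192308 L/h

CL = 0.192 L/h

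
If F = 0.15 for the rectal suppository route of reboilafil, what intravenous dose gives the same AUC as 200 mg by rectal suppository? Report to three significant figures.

Systemic exposure from an extravascular dose = F × D_ev, so the equivalent IV dose is F × D_ev.
D_iv = F × D_ev = 0.15 × 200 = 30 mg

D_iv = 30.0 mg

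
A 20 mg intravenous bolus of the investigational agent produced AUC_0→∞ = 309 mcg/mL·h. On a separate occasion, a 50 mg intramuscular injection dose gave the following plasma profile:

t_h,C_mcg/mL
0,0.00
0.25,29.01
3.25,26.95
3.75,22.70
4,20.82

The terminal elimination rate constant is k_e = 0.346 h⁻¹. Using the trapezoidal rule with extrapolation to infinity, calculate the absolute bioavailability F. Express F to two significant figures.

F = 0.21

Trapezoidal AUC_0→4 (intramuscular injection):
  [0→0.25]: (0.00+29.01)/2 × 0.25 = 3.62625
  [0.25→3.25]: (29.01+26.95)/2 × 3 = 83.94
  [3.25→3.75]: (26.95+22.70)/2 × 0.5 = 12.4125
  [3.75→4]: (22.70+20.82)/2 × 0.25 = 5.44
  Sum = 105.41875 mcg/mL·h
Tail: C_last/k_e = 20.82/0.346 = 60.173
AUC_0→∞ (intramuscular injection) = 105.41875 + 60.173 = 165.59175 mcg/mL·h
F = (AUC_ev/D_ev)/(AUC_iv/D_iv) = (165.59175/50)/(309/20) = 3.311835/15.45 = 0.2144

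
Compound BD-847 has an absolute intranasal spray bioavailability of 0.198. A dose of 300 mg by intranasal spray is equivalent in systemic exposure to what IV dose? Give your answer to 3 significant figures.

D_iv = 59.4 mg

Systemic exposure from an extravascular dose = F × D_ev, so the equivalent IV dose is F × D_ev.
D_iv = F × D_ev = 0.198 × 300 = 59.4 mg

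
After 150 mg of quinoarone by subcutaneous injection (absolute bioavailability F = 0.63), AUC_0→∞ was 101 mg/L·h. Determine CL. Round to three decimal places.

CL = 0.936 L/h

CL = F × Dose / AUC_0→∞
   = 0.63 × 150 / 101 = 0.935644 L/h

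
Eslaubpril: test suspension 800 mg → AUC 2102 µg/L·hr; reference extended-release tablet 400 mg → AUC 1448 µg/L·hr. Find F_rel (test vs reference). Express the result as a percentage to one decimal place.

F_rel = (AUC_test/D_test) / (AUC_ref/D_ref)
      = (2102/800) / (1448/400)
      = 2.6275 / 3.62 = 0.7258 = 72.58%

F_rel = 72.6%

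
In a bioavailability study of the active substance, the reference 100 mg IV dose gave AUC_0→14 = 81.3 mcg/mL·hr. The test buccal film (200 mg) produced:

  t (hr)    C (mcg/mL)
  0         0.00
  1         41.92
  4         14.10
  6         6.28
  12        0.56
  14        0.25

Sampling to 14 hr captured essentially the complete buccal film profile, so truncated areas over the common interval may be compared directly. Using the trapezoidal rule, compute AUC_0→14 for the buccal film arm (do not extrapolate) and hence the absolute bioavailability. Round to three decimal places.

F = 0.902

Trapezoidal AUC_0→14 (buccal film):
  [0→1]: (0.00+41.92)/2 × 1 = 20.96
  [1→4]: (41.92+14.10)/2 × 3 = 84.03
  [4→6]: (14.10+6.28)/2 × 2 = 20.38
  [6→12]: (6.28+0.56)/2 × 6 = 20.52
  [12→14]: (0.56+0.25)/2 × 2 = 0.81
  Sum = 146.7 mcg/mL·hr
F = (AUC_ev/D_ev)/(AUC_iv/D_iv) = (146.7/200)/(81.3/100) = 0.7335/0.813 = 0.9022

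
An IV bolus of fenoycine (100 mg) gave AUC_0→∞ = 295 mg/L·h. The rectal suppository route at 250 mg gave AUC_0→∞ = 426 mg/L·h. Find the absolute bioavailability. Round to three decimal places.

F = 0.578

F = (AUC_ev / D_ev) / (AUC_iv / D_iv)
  = (426/250) / (295/100)
  = 1.704 / 2.95 = 0.5776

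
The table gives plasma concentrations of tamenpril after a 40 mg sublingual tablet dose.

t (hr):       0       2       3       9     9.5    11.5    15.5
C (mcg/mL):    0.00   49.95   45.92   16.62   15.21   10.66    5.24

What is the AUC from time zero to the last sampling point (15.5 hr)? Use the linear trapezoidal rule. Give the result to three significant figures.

Trapezoidal AUC_0→15.5:
  [0→2]: (0.00+49.95)/2 × 2 = 49.95
  [2→3]: (49.95+45.92)/2 × 1 = 47.935
  [3→9]: (45.92+16.62)/2 × 6 = 187.62
  [9→9.5]: (16.62+15.21)/2 × 0.5 = 7.9575
  [9.5→11.5]: (15.21+10.66)/2 × 2 = 25.87
  [11.5→15.5]: (10.66+5.24)/2 × 4 = 31.8
  Sum = 351.1325 mcg/mL·hr

AUC = 351 mcg/mL·hr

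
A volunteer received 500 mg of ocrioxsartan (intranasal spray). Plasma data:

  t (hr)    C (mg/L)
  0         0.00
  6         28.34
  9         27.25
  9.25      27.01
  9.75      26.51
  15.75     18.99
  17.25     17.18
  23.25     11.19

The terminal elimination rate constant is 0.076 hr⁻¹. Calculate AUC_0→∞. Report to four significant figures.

Trapezoidal AUC_0→23.25:
  [0→6]: (0.00+28.34)/2 × 6 = 85.02
  [6→9]: (28.34+27.25)/2 × 3 = 83.385
  [9→9.25]: (27.25+27.01)/2 × 0.25 = 6.7825
  [9.25→9.75]: (27.01+26.51)/2 × 0.5 = 13.38
  [9.75→15.75]: (26.51+18.99)/2 × 6 = 136.5
  [15.75→17.25]: (18.99+17.18)/2 × 1.5 = 27.1275
  [17.25→23.25]: (17.18+11.19)/2 × 6 = 85.11
  Sum = 437.305 mg/L·hr
Extrapolated tail: C_last / k_e = 11.19 / 0.076 = 147.237
AUC_0→∞ = 437.305 + 147.237 = 584.542 mg/L·hr

AUC = 584.5 mg/L·hr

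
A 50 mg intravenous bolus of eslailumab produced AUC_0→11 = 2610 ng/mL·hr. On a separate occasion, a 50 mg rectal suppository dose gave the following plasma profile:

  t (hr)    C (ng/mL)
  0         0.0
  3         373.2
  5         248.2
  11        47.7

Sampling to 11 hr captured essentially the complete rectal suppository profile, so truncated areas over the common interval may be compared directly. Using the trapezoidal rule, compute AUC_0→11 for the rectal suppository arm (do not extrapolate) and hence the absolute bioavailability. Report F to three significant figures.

F = 0.793

Trapezoidal AUC_0→11 (rectal suppository):
  [0→3]: (0.0+373.2)/2 × 3 = 559.8
  [3→5]: (373.2+248.2)/2 × 2 = 621.4
  [5→11]: (248.2+47.7)/2 × 6 = 887.7
  Sum = 2068.9 ng/mL·hr
F = (AUC_ev/D_ev)/(AUC_iv/D_iv) = (2068.9/50)/(2610/50) = 41.378/52.2 = 0.7927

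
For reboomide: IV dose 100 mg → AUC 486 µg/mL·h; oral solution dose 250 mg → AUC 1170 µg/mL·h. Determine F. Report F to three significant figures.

F = 0.963

F = (AUC_ev / D_ev) / (AUC_iv / D_iv)
  = (1170/250) / (486/100)
  = 4.68 / 4.86 = 0.9630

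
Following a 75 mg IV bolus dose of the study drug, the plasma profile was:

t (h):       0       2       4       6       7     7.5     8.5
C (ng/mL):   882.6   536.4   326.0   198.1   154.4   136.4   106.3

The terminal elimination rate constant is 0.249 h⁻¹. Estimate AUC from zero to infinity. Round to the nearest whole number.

AUC = 3603 ng/mL·h

Trapezoidal AUC_0→8.5:
  [0→2]: (882.6+536.4)/2 × 2 = 1419.0
  [2→4]: (536.4+326.0)/2 × 2 = 862.4
  [4→6]: (326.0+198.1)/2 × 2 = 524.1
  [6→7]: (198.1+154.4)/2 × 1 = 176.25
  [7→7.5]: (154.4+136.4)/2 × 0.5 = 72.7
  [7.5→8.5]: (136.4+106.3)/2 × 1 = 121.35
  Sum = 3175.8 ng/mL·h
Extrapolated tail: C_last / k_e = 106.3 / 0.249 = 426.908
AUC_0→∞ = 3175.8 + 426.908 = 3602.708 ng/mL·h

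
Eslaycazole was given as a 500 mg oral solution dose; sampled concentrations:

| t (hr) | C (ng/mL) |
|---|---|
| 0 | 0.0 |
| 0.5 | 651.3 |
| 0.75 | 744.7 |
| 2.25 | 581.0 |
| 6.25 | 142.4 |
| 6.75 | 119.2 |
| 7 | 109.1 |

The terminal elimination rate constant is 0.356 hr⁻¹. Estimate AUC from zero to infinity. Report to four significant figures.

AUC = 3179 ng/mL·hr

Trapezoidal AUC_0→7:
  [0→0.5]: (0.0+651.3)/2 × 0.5 = 162.825
  [0.5→0.75]: (651.3+744.7)/2 × 0.25 = 174.5
  [0.75→2.25]: (744.7+581.0)/2 × 1.5 = 994.275
  [2.25→6.25]: (581.0+142.4)/2 × 4 = 1446.8
  [6.25→6.75]: (142.4+119.2)/2 × 0.5 = 65.4
  [6.75→7]: (119.2+109.1)/2 × 0.25 = 28.5375
  Sum = 2872.3375 ng/mL·hr
Extrapolated tail: C_last / k_e = 109.1 / 0.356 = 306.461
AUC_0→∞ = 2872.3375 + 306.461 = 3178.7985 ng/mL·hr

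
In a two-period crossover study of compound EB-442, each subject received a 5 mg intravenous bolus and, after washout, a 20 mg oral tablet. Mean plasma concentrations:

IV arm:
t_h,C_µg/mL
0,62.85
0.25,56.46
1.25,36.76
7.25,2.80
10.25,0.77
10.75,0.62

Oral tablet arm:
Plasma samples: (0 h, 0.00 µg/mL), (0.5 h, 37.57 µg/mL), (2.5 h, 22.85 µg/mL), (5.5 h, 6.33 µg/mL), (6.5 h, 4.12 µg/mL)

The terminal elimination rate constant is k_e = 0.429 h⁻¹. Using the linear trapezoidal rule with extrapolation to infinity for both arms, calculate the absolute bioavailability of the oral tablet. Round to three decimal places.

Trapezoidal AUC_0→10.75 (IV):
  [0→0.25]: (62.85+56.46)/2 × 0.25 = 14.91375
  [0.25→1.25]: (56.46+36.76)/2 × 1 = 46.61
  [1.25→7.25]: (36.76+2.80)/2 × 6 = 118.68
  [7.25→10.25]: (2.80+0.77)/2 × 3 = 5.355
  [10.25→10.75]: (0.77+0.62)/2 × 0.5 = 0.3475
  Sum = 185.90625 µg/mL·h
IV tail: 0.62/0.429 = 1.445; AUC_iv,0→∞ = 185.90625 + 1.445 = 187.35125 µg/mL·h
Trapezoidal AUC_0→6.5 (oral tablet):
  [0→0.5]: (0.00+37.57)/2 × 0.5 = 9.3925
  [0.5→2.5]: (37.57+22.85)/2 × 2 = 60.42
  [2.5→5.5]: (22.85+6.33)/2 × 3 = 43.77
  [5.5→6.5]: (6.33+4.12)/2 × 1 = 5.225
  Sum = 118.8075 µg/mL·h
oral tablet tail: 4.12/0.429 = 9.604; AUC_ev,0→∞ = 118.8075 + 9.604 = 128.4115 µg/mL·h
F = (AUC_ev/D_ev)/(AUC_iv/D_iv) = (128.4115/20)/(187.35125/5) = 6.420575/37.47025 = 0.1714

F = 0.171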